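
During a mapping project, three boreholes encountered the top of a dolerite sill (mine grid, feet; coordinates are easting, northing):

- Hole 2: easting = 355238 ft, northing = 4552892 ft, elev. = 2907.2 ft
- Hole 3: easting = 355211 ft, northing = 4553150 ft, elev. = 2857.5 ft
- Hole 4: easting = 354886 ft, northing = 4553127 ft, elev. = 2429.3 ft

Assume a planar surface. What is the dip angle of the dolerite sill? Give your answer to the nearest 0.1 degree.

52.9°

Let the plane be z = a·easting + b·northing + c.
Hole 3−Hole 2: −27a + 258b = −49.7;  Hole 4−Hole 2: −352a + 235b = −477.9.
Solving gives a = 1.32138, b = −0.05435.
Gradient magnitude |∇z| = √(a² + b²) = √(1.74606 + 0.00295) = 1.32250.
True dip = arctan(1.32250) = 52.9°, dipping toward W (azimuth ≈ 272°).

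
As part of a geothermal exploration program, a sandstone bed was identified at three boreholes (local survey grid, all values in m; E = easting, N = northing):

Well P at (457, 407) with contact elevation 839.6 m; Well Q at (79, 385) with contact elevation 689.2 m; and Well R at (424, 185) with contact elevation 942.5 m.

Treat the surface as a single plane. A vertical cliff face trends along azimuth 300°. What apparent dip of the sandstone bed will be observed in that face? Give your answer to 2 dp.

Two edge vectors: Well P→Well Q = (-378, -22, -150.4), Well P→Well R = (-33, -222, 102.9).
Normal n = (Well P→Well Q) × (Well P→Well R) = (-35652.6, 43859.4, 83190).
So ∂z/∂E = −n_x/n_z = 0.42857 and ∂z/∂N = −n_y/n_z = −0.52722.
Unit vector along 300° is (sin 300°, cos 300°) = (-0.8660, 0.5000).
Slope in that direction = a·(-0.8660) + b·(0.5000) = −0.63476.
Apparent dip = arctan|0.63476| = 32.41° (true dip is 34.2°, so apparent ≤ true as expected).

32.41°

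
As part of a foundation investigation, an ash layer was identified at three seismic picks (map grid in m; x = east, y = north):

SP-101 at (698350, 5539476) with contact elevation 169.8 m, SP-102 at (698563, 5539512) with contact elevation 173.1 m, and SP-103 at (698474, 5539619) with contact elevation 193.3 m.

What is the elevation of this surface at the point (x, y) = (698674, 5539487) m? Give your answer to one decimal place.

Let the plane be z = a·x + b·y + c.
SP-102−SP-101: 213a + 36b = 3.3;  SP-103−SP-101: 124a + 143b = 23.5.
Solving gives a = −0.014391229, b = 0.176814772.
Then c = 169.8 − a·698350 − b·5539476 = −969241.27.
At (698674, 5539487): z = −10054.8 + 979463.1 − 969241.27 = 167.1 m.

167.1 m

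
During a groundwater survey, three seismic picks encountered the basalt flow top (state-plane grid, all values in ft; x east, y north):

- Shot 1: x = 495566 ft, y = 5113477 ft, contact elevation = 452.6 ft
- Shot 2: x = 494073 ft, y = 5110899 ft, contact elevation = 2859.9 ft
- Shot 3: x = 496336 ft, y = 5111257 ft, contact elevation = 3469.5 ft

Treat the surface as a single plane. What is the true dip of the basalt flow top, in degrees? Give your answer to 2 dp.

52.10°

Let the plane be z = a·x + b·y + c.
Shot 2−Shot 1: −1493a − 2578b = 2407.3;  Shot 3−Shot 1: 770a − 2220b = 3016.9.
Solving gives a = 0.45917, b = −1.19970.
Gradient magnitude |∇z| = √(a² + b²) = √(0.21083 + 1.43929) = 1.28457.
True dip = arctan(1.28457) = 52.10°, dipping toward NNW (azimuth ≈ 339°).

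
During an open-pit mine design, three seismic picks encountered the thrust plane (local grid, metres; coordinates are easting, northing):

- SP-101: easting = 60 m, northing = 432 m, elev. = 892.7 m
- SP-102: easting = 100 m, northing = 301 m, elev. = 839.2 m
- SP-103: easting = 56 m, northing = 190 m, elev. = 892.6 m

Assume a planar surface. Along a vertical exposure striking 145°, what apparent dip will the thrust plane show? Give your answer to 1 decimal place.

36.7°

Two edge vectors: SP-101→SP-102 = (40, -131, -53.5), SP-101→SP-103 = (-4, -242, -0.1).
Normal n = (SP-101→SP-102) × (SP-101→SP-103) = (-12933.9, 218, -10204).
So ∂z/∂easting = −n_x/n_z = −1.26753 and ∂z/∂northing = −n_y/n_z = 0.02136.
Unit vector along 145° is (sin 145°, cos 145°) = (0.5736, -0.8192).
Slope in that direction = a·(0.5736) + b·(-0.8192) = −0.74453.
Apparent dip = arctan|0.74453| = 36.7° (true dip is 51.7°, so apparent ≤ true as expected).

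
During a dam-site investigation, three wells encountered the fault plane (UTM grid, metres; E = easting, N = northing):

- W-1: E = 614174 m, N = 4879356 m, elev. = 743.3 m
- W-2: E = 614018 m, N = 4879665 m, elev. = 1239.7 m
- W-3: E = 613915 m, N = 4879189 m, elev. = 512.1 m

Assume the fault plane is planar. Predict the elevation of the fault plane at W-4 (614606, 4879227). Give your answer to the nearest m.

Let the plane be z = a·E + b·N + c.
W-2−W-1: −156a + 309b = 496.4;  W-3−W-1: −259a − 167b = −231.2.
Solving gives a = −0.10800977, b = 1.55194329.
Then c = 743.3 − a·614174 − b·4879356 = −7505403.71.
At (614606, 4879227): z = −66383.5 + 7572283.6 − 7505403.71 = 496.4 m.

496 m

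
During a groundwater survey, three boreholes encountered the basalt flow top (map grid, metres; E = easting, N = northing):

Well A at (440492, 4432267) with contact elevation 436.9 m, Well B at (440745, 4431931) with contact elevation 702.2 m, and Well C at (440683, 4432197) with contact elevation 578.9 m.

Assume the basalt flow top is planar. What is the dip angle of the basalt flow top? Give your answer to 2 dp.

35.10°

Let the plane be z = a·E + b·N + c.
Well B−Well A: 253a − 336b = 265.3;  Well C−Well A: 191a − 70b = 142.
Solving gives a = 0.62715, b = −0.31736.
Gradient magnitude |∇z| = √(a² + b²) = √(0.39331 + 0.10072) = 0.70287.
True dip = arctan(0.70287) = 35.10°, dipping toward WNW (azimuth ≈ 297°).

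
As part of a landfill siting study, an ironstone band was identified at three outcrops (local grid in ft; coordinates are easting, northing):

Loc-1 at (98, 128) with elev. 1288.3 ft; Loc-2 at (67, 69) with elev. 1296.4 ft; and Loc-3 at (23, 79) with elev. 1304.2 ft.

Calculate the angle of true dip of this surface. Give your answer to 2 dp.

10.78°

Two edge vectors: Loc-1→Loc-2 = (-31, -59, 8.1), Loc-1→Loc-3 = (-75, -49, 15.9).
Normal n = (Loc-1→Loc-2) × (Loc-1→Loc-3) = (-541.2, -114.6, -2906).
So ∂z/∂easting = −n_x/n_z = −0.18624 and ∂z/∂northing = −n_y/n_z = −0.03944.
Gradient magnitude |∇z| = √(a² + b²) = √(0.03468 + 0.00156) = 0.19036.
True dip = arctan(0.19036) = 10.78°, dipping toward ENE (azimuth ≈ 078°).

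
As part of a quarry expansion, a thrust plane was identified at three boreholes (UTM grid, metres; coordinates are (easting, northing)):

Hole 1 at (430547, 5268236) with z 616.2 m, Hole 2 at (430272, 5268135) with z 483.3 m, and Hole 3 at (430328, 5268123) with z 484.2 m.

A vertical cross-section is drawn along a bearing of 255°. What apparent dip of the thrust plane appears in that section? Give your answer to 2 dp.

Two edge vectors: Hole 1→Hole 2 = (-275, -101, -132.9), Hole 1→Hole 3 = (-219, -113, -132).
Normal n = (Hole 1→Hole 2) × (Hole 1→Hole 3) = (-1685.7, -7194.9, 8956).
So ∂z/∂E = −n_x/n_z = 0.18822 and ∂z/∂N = −n_y/n_z = 0.80336.
Unit vector along 255° is (sin 255°, cos 255°) = (-0.9659, -0.2588).
Slope in that direction = a·(-0.9659) + b·(-0.2588) = −0.38973.
Apparent dip = arctan|0.38973| = 21.29° (true dip is 39.5°, so apparent ≤ true as expected).

21.29°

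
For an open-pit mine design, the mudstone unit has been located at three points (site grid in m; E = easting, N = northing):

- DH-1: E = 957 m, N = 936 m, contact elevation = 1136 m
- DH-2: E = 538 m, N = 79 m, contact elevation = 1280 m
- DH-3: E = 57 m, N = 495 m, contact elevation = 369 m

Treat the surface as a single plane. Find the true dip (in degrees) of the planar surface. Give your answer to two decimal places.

55.40°

Let the plane be z = a·E + b·N + c.
DH-2−DH-1: −419a − 857b = 144;  DH-3−DH-1: −900a − 441b = −767.
Solving gives a = 1.22898, b = −0.76889.
Gradient magnitude |∇z| = √(a² + b²) = √(1.51039 + 0.59120) = 1.44969.
True dip = arctan(1.44969) = 55.40°, dipping toward WNW (azimuth ≈ 302°).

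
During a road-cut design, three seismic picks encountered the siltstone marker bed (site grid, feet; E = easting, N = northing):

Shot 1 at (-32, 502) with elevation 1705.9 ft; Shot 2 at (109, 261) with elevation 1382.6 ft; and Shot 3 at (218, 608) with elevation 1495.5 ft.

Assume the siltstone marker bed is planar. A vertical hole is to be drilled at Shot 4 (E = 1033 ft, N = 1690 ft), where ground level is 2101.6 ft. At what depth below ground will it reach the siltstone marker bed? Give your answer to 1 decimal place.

Two edge vectors: Shot 1→Shot 2 = (141, -241, -323.3), Shot 1→Shot 3 = (250, 106, -210.4).
Normal n = (Shot 1→Shot 2) × (Shot 1→Shot 3) = (84976.2, -51158.6, 75196).
So ∂z/∂E = −n_x/n_z = −1.130063 and ∂z/∂N = −n_y/n_z = 0.680337.
Intercept c from Shot 1: 1705.9 − 36.16 − 341.53 = 1328.21.
At (1033, 1690): z_contact = −1167.35 + 1149.77 + 1328.21 = 1310.62 ft.
Depth below ground = 2101.6 − 1310.62 = 791.0 ft.

791.0 ft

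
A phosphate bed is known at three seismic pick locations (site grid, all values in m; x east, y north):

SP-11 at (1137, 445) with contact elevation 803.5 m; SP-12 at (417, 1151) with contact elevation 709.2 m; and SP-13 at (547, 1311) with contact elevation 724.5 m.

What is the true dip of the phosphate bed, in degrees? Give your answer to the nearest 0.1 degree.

Let the plane be z = a·x + b·y + c.
SP-12−SP-11: −720a + 706b = −94.3;  SP-13−SP-11: −590a + 866b = −79.
Solving gives a = 0.12508, b = −0.00601.
Gradient magnitude |∇z| = √(a² + b²) = √(0.01565 + 0.00004) = 0.12523.
True dip = arctan(0.12523) = 7.1°, dipping toward W (azimuth ≈ 273°).

7.1°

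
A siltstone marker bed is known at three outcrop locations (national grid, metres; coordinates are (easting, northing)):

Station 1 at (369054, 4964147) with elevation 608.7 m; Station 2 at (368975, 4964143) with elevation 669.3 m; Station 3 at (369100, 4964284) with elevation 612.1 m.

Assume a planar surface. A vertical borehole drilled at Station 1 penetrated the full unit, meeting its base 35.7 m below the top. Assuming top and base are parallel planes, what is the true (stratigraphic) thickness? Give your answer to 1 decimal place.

27.4 m

Let the plane be z = a·E + b·N + c.
Station 2−Station 1: −79a − 4b = 60.6;  Station 3−Station 1: 46a + 137b = 3.4.
Solving gives a = −0.78163, b = 0.28726.
|∇z| = √(a²+b²) = 0.83275, so dip δ = arctan(0.83275) = 39.79°.
True thickness = vertical thickness × cos δ = 35.7 × cos 39.79° = 27.4 m.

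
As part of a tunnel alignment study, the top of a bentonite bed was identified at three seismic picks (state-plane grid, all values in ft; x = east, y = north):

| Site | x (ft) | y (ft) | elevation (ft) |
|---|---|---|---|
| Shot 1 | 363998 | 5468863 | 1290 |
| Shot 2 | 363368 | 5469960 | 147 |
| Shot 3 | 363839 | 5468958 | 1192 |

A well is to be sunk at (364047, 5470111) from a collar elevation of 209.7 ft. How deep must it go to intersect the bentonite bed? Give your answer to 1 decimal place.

Two edge vectors: Shot 1→Shot 2 = (-630, 1097, -1143), Shot 1→Shot 3 = (-159, 95, -98).
Normal n = (Shot 1→Shot 2) × (Shot 1→Shot 3) = (1079, 119997, 114573).
So ∂z/∂x = −n_x/n_z = −0.009417577 and ∂z/∂y = −n_y/n_z = −1.047340997.
Intercept c from Shot 1: 1290 + 3427.98 + 5727764.42 = 5732482.40.
At (364047, 5470111): z_contact = −3428.44 − 5729071.51 + 5732482.40 = -17.54 ft.
Depth below ground = 209.7 − (-17.54) = 227.2 ft.

227.2 ft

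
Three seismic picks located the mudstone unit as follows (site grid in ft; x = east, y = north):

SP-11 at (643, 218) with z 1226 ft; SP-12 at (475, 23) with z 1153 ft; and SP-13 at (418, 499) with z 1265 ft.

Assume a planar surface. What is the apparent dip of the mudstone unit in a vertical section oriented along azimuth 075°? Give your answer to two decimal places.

11.43°

Let the plane be z = a·x + b·y + c.
SP-12−SP-11: −168a − 195b = −73;  SP-13−SP-11: −225a + 281b = 39.
Solving gives a = 0.14172, b = 0.25226.
Unit vector along 075° is (sin 75°, cos 75°) = (0.9659, 0.2588).
Slope in that direction = a·(0.9659) + b·(0.2588) = 0.20218.
Apparent dip = arctan|0.20218| = 11.43° (true dip is 16.1°, so apparent ≤ true as expected).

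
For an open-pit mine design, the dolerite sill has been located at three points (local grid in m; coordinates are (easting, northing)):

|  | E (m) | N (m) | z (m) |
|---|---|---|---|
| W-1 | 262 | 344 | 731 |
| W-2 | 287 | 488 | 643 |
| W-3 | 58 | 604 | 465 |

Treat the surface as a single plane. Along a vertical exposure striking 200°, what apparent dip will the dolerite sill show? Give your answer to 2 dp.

Two edge vectors: W-1→W-2 = (25, 144, -88), W-1→W-3 = (-204, 260, -266).
Normal n = (W-1→W-2) × (W-1→W-3) = (-15424, 24602, 35876).
So ∂z/∂E = −n_x/n_z = 0.42993 and ∂z/∂N = −n_y/n_z = −0.68575.
Unit vector along 200° is (sin 200°, cos 200°) = (-0.3420, -0.9397).
Slope in that direction = a·(-0.3420) + b·(-0.9397) = 0.49735.
Apparent dip = arctan|0.49735| = 26.44° (true dip is 39.0°, so apparent ≤ true as expected).

26.44°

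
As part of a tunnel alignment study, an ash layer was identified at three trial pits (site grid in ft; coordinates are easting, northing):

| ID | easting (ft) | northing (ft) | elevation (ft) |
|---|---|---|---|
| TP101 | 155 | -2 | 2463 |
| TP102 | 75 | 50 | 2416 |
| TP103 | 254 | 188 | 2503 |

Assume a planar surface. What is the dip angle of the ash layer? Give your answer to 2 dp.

28.62°

Two edge vectors: TP101→TP102 = (-80, 52, -47), TP101→TP103 = (99, 190, 40).
Normal n = (TP101→TP102) × (TP101→TP103) = (11010, -1453, -20348).
So ∂z/∂easting = −n_x/n_z = 0.54109 and ∂z/∂northing = −n_y/n_z = −0.07141.
Gradient magnitude |∇z| = √(a² + b²) = √(0.29277 + 0.00510) = 0.54578.
True dip = arctan(0.54578) = 28.62°, dipping toward W (azimuth ≈ 278°).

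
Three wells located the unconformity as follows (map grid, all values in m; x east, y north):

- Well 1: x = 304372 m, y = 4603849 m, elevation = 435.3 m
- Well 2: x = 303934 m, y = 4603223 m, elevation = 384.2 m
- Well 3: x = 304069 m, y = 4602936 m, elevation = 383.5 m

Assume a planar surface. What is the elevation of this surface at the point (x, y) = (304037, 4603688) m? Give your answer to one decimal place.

Two edge vectors: Well 1→Well 2 = (-438, -626, -51.1), Well 1→Well 3 = (-303, -913, -51.8).
Normal n = (Well 1→Well 2) × (Well 1→Well 3) = (-14227.5, -7205.1, 210216).
So ∂z/∂x = −n_x/n_z = 0.067680386 and ∂z/∂y = −n_y/n_z = 0.034274746.
Intercept c from Well 1: 435.3 − 20600.01 − 157795.75 = −177960.47.
At (304037, 4603688): z = 20577.3 + 157790.2 − 177960.47 = 407.1 m.

407.1 m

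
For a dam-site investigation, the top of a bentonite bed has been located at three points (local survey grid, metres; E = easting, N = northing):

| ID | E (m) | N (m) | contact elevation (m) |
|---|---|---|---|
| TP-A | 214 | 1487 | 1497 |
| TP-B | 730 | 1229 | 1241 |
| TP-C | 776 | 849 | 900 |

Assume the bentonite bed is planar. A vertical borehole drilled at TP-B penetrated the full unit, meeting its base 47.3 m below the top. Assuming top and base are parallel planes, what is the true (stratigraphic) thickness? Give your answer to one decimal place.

35.3 m

Let the plane be z = a·E + b·N + c.
TP-B−TP-A: 516a − 258b = −256;  TP-C−TP-A: 562a − 638b = −597.
Solving gives a = −0.05050, b = 0.89126.
|∇z| = √(a²+b²) = 0.89269, so dip δ = arctan(0.89269) = 41.75°.
True thickness = vertical thickness × cos δ = 47.3 × cos 41.75° = 35.3 m.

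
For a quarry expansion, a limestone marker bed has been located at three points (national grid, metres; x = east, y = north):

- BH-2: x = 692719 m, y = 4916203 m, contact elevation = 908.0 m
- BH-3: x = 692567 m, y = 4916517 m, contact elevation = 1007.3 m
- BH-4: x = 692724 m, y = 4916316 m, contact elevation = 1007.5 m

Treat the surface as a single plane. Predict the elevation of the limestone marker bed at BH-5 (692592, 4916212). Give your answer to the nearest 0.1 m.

779.9 m

Two edge vectors: BH-2→BH-3 = (-152, 314, 99.3), BH-2→BH-4 = (5, 113, 99.5).
Normal n = (BH-2→BH-3) × (BH-2→BH-4) = (20022.1, 15620.5, -18746).
So ∂z/∂x = −n_x/n_z = 1.068073189 and ∂z/∂y = −n_y/n_z = 0.833271098.
Intercept c from BH-2: 908 − 739874.59 − 4096529.87 = −4835496.46.
At (692592, 4916212): z = 739738.9 + 4096537.4 − 4835496.46 = 779.9 m.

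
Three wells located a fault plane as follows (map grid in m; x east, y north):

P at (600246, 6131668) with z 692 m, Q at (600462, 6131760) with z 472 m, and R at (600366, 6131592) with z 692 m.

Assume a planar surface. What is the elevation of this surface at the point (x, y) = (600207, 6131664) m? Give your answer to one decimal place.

Two edge vectors: P→Q = (216, 92, -220), P→R = (120, -76, 0).
Normal n = (P→Q) × (P→R) = (-16720, -26400, -27456).
So ∂z/∂x = −n_x/n_z = −0.608974359 and ∂z/∂y = −n_y/n_z = −0.961538462.
Intercept c from P: 692 + 365534.42 + 5895834.62 = 6262061.04.
At (600207, 6131664): z = −365510.7 − 5895830.8 + 6262061.04 = 719.6 m.

719.6 m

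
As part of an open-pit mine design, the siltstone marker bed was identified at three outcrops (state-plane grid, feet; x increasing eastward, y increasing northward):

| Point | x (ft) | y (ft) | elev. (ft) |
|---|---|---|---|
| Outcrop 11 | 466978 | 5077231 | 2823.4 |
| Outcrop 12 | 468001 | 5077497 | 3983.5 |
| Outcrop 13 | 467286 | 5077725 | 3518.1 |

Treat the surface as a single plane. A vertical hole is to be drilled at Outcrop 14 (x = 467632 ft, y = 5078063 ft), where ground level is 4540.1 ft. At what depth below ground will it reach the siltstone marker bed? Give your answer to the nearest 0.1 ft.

Let the plane be z = a·x + b·y + c.
Outcrop 12−Outcrop 11: 1023a + 266b = 1160.1;  Outcrop 13−Outcrop 11: 308a + 494b = 694.7.
Solving gives a = 0.917024141, b = 0.834527459.
Then c = 2823.4 − a·466978 − b·5077231 = −4662495.38.
At (467632, 5078063): z_contact = 428829.83 + 4237783.01 − 4662495.38 = 4117.46 ft.
Depth below ground = 4540.1 − 4117.46 = 422.6 ft.

422.6 ft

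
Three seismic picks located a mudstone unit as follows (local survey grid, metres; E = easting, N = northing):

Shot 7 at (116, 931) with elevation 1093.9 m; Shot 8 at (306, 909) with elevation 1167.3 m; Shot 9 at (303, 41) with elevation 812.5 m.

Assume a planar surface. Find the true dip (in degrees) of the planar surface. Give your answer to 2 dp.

Let the plane be z = a·E + b·N + c.
Shot 8−Shot 7: 190a − 22b = 73.4;  Shot 9−Shot 7: 187a − 890b = −281.4.
Solving gives a = 0.43347, b = 0.40726.
Gradient magnitude |∇z| = √(a² + b²) = √(0.18790 + 0.16586) = 0.59477.
True dip = arctan(0.59477) = 30.74°, dipping toward SW (azimuth ≈ 227°).

30.74°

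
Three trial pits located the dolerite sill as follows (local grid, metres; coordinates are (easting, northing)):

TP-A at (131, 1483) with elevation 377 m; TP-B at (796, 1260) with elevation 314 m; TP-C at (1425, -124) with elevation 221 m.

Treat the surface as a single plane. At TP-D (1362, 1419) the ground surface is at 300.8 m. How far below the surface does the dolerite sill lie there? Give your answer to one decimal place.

30.5 m

Let the plane be z = a·E + b·N + c.
TP-B−TP-A: 665a − 223b = −63;  TP-C−TP-A: 1294a − 1607b = −156.
Solving gives a = −0.085186, b = 0.028481.
Then c = 377 − a·131 − b·1483 = 345.92.
At (1362, 1419): z_contact = −116.02 + 40.41 + 345.92 = 270.31 m.
Depth below ground = 300.8 − 270.31 = 30.5 m.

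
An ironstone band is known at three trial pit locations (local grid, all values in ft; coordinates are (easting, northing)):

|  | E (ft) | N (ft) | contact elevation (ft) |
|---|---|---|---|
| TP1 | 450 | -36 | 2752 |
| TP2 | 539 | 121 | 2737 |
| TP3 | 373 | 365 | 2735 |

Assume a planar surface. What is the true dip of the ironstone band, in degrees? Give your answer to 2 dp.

5.12°

Let the plane be z = a·E + b·N + c.
TP2−TP1: 89a + 157b = −15;  TP3−TP1: −77a + 401b = −17.
Solving gives a = −0.07003, b = −0.05584.
Gradient magnitude |∇z| = √(a² + b²) = √(0.00490 + 0.00312) = 0.08957.
True dip = arctan(0.08957) = 5.12°, dipping toward NE (azimuth ≈ 051°).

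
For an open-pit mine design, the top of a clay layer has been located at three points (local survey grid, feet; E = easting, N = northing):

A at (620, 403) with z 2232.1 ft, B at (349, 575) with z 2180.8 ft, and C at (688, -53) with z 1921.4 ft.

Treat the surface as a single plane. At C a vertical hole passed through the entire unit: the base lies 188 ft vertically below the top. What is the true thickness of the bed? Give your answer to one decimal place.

130.2 ft

Let the plane be z = a·E + b·N + c.
B−A: −271a + 172b = −51.3;  C−A: 68a − 456b = −310.7.
Solving gives a = 0.68675, b = 0.78377.
|∇z| = √(a²+b²) = 1.04207, so dip δ = arctan(1.04207) = 46.18°.
True thickness = vertical thickness × cos δ = 188 × cos 46.18° = 130.2 ft.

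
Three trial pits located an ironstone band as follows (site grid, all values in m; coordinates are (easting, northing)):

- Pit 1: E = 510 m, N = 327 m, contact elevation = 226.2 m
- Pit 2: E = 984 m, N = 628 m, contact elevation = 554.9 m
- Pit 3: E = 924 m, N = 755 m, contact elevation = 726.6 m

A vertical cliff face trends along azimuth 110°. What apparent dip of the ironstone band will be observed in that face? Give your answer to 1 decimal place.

29.3°

Let the plane be z = a·E + b·N + c.
Pit 2−Pit 1: 474a + 301b = 328.7;  Pit 3−Pit 1: 414a + 428b = 500.4.
Solving gives a = −0.12697, b = 1.29198.
Unit vector along 110° is (sin 110°, cos 110°) = (0.9397, -0.3420).
Slope in that direction = a·(0.9397) + b·(-0.3420) = −0.56120.
Apparent dip = arctan|0.56120| = 29.3° (true dip is 52.4°, so apparent ≤ true as expected).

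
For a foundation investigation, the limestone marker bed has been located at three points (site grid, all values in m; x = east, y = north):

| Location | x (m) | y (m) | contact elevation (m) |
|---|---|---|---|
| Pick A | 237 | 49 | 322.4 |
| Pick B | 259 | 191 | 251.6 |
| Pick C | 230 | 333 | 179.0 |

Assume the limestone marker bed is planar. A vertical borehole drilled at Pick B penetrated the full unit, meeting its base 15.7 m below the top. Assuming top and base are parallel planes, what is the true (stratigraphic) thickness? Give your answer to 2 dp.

14.01 m

Two edge vectors: Pick A→Pick B = (22, 142, -70.8), Pick A→Pick C = (-7, 284, -143.4).
Normal n = (Pick A→Pick B) × (Pick A→Pick C) = (-255.6, 3650.4, 7242).
So ∂z/∂x = −n_x/n_z = 0.03529 and ∂z/∂y = −n_y/n_z = −0.50406.
|∇z| = √(a²+b²) = 0.50529, so dip δ = arctan(0.50529) = 26.81°.
True thickness = vertical thickness × cos δ = 15.7 × cos 26.81° = 14.01 m.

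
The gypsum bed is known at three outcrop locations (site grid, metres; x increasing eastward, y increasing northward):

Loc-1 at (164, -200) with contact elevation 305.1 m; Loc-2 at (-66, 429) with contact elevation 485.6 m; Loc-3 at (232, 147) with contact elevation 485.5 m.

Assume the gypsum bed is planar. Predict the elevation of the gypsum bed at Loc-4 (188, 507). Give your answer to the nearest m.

625 m

Let the plane be z = a·x + b·y + c.
Loc-2−Loc-1: −230a + 629b = 180.5;  Loc-3−Loc-1: 68a + 347b = 180.4.
Solving gives a = 0.41473, b = 0.43861.
Then c = 305.1 − a·164 − b·-200 = 324.81.
At (188, 507): z = 78.0 + 222.4 + 324.81 = 625.2 m.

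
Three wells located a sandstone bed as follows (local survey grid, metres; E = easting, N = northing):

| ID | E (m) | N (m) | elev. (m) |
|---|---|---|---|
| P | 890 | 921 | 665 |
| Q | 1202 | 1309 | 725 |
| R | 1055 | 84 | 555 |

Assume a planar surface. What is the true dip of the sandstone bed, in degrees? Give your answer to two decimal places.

7.85°

Two edge vectors: P→Q = (312, 388, 60), P→R = (165, -837, -110).
Normal n = (P→Q) × (P→R) = (7540, 44220, -325164).
So ∂z/∂E = −n_x/n_z = 0.02319 and ∂z/∂N = −n_y/n_z = 0.13599.
Gradient magnitude |∇z| = √(a² + b²) = √(0.00054 + 0.01849) = 0.13796.
True dip = arctan(0.13796) = 7.85°, dipping toward S (azimuth ≈ 190°).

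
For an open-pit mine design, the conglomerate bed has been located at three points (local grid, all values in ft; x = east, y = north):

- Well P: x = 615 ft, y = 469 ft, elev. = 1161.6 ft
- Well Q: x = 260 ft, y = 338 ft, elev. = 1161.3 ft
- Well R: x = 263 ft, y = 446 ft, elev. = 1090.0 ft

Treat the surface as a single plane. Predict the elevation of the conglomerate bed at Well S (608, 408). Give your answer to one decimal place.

1200.6 ft

Let the plane be z = a·x + b·y + c.
Well Q−Well P: −355a − 131b = −0.3;  Well R−Well P: −352a − 23b = −71.6.
Solving gives a = 0.24699, b = −0.66705.
Then c = 1161.6 − a·615 − b·469 = 1322.54.
At (608, 408): z = 150.2 − 272.2 + 1322.54 = 1200.6 ft.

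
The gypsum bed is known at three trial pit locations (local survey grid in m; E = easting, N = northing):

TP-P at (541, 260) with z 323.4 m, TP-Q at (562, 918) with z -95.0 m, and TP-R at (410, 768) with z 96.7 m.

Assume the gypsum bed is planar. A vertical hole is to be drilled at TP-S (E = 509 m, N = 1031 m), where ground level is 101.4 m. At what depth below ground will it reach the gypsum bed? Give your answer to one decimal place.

Two edge vectors: TP-P→TP-Q = (21, 658, -418.4), TP-P→TP-R = (-131, 508, -226.7).
Normal n = (TP-P→TP-Q) × (TP-P→TP-R) = (63378.6, 59571.1, 96866).
So ∂z/∂E = −n_x/n_z = −0.654291 and ∂z/∂N = −n_y/n_z = −0.614985.
Intercept c from TP-P: 323.4 + 353.97 + 159.90 = 837.27.
At (509, 1031): z_contact = −333.03 − 634.05 + 837.27 = -129.82 m.
Depth below ground = 101.4 − (-129.82) = 231.2 m.

231.2 m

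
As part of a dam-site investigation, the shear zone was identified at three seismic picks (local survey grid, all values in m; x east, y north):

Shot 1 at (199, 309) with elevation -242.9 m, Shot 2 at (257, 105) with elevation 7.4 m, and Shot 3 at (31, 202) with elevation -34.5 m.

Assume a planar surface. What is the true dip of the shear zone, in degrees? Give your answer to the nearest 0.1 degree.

54.3°

Let the plane be z = a·x + b·y + c.
Shot 2−Shot 1: 58a − 204b = 250.3;  Shot 3−Shot 1: −168a − 107b = 208.4.
Solving gives a = −0.38864, b = −1.33746.
Gradient magnitude |∇z| = √(a² + b²) = √(0.15104 + 1.78879) = 1.39278.
True dip = arctan(1.39278) = 54.3°, dipping toward NNE (azimuth ≈ 016°).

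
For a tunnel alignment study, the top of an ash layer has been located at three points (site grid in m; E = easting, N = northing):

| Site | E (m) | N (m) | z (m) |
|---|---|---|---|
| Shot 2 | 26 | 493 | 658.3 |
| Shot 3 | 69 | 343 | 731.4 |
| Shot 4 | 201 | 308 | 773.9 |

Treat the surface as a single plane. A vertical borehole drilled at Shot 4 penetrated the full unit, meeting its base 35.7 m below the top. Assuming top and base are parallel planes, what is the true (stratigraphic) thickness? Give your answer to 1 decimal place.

Let the plane be z = a·E + b·N + c.
Shot 3−Shot 2: 43a − 150b = 73.1;  Shot 4−Shot 2: 175a − 185b = 115.6.
Solving gives a = 0.20861, b = −0.42753.
|∇z| = √(a²+b²) = 0.47571, so dip δ = arctan(0.47571) = 25.44°.
True thickness = vertical thickness × cos δ = 35.7 × cos 25.44° = 32.2 m.

32.2 m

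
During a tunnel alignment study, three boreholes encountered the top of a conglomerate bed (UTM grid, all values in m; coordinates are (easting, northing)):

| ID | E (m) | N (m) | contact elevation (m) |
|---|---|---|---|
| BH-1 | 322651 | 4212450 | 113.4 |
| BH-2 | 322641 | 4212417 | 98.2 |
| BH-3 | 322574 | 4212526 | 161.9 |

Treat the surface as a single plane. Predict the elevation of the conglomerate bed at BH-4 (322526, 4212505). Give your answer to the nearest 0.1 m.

157.8 m

Two edge vectors: BH-1→BH-2 = (-10, -33, -15.2), BH-1→BH-3 = (-77, 76, 48.5).
Normal n = (BH-1→BH-2) × (BH-1→BH-3) = (-445.3, 1655.4, -3301).
So ∂z/∂E = −n_x/n_z = −0.134898516 and ∂z/∂N = −n_y/n_z = 0.501484399.
Intercept c from BH-1: 113.4 + 43525.14 − 2112477.96 = −2068839.41.
At (322526, 4212505): z = −43508.3 + 2112505.5 − 2068839.41 = 157.8 m.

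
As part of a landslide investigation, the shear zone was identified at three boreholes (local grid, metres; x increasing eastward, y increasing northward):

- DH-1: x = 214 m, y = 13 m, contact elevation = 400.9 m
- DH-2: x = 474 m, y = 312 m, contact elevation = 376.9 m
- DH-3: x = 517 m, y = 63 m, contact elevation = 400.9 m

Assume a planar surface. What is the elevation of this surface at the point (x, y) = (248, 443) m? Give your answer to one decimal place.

361.1 m

Two edge vectors: DH-1→DH-2 = (260, 299, -24), DH-1→DH-3 = (303, 50, 0).
Normal n = (DH-1→DH-2) × (DH-1→DH-3) = (1200, -7272, -77597).
So ∂z/∂x = −n_x/n_z = 0.01546 and ∂z/∂y = −n_y/n_z = −0.09371.
Intercept c from DH-1: 400.9 − 3.31 + 1.22 = 398.81.
At (248, 443): z = 3.8 − 41.5 + 398.81 = 361.1 m.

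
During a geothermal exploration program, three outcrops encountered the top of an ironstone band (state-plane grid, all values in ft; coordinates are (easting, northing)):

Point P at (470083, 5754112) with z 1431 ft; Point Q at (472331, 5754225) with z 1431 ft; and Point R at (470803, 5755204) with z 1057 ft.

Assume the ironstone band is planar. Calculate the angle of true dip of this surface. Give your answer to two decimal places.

Let the plane be z = a·E + b·N + c.
Point Q−Point P: 2248a + 113b = 0;  Point R−Point P: 720a + 1092b = −374.
Solving gives a = 0.01781, b = −0.35423.
Gradient magnitude |∇z| = √(a² + b²) = √(0.00032 + 0.12548) = 0.35468.
True dip = arctan(0.35468) = 19.53°, dipping toward N (azimuth ≈ 357°).

19.53°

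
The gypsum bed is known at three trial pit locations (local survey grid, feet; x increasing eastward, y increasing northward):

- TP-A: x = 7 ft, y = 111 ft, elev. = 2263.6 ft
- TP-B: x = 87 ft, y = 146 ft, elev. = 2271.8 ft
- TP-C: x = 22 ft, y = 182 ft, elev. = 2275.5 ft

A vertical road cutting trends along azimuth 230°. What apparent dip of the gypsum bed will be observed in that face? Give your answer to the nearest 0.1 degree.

Two edge vectors: TP-A→TP-B = (80, 35, 8.2), TP-A→TP-C = (15, 71, 11.9).
Normal n = (TP-A→TP-B) × (TP-A→TP-C) = (-165.7, -829, 5155).
So ∂z/∂x = −n_x/n_z = 0.03214 and ∂z/∂y = −n_y/n_z = 0.16081.
Unit vector along 230° is (sin 230°, cos 230°) = (-0.7660, -0.6428).
Slope in that direction = a·(-0.7660) + b·(-0.6428) = −0.12799.
Apparent dip = arctan|0.12799| = 7.3° (true dip is 9.3°, so apparent ≤ true as expected).

7.3°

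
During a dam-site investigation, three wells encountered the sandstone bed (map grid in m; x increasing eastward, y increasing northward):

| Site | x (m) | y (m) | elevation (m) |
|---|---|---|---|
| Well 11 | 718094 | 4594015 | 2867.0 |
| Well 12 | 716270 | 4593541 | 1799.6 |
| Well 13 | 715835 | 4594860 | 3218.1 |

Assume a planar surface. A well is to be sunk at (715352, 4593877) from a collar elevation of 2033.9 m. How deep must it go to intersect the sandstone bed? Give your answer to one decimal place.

Two edge vectors: Well 11→Well 12 = (-1824, -474, -1067.4), Well 11→Well 13 = (-2259, 845, 351.1).
Normal n = (Well 11→Well 12) × (Well 11→Well 13) = (735531.6, 3051663, -2612046).
So ∂z/∂x = −n_x/n_z = 0.281592131 and ∂z/∂y = −n_y/n_z = 1.168303698.
Intercept c from Well 11: 2867 − 202209.62 − 5367204.71 = −5566547.33.
At (715352, 4593877): z_contact = 201437.49 + 5367043.49 − 5566547.33 = 1933.65 m.
Depth below ground = 2033.9 − 1933.65 = 100.3 m.

100.3 m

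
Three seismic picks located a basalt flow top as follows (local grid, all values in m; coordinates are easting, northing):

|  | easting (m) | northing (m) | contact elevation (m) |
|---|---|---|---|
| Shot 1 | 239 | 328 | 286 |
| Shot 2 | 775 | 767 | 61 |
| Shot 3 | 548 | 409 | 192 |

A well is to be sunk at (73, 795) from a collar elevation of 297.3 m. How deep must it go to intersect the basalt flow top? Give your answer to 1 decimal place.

Two edge vectors: Shot 1→Shot 2 = (536, 439, -225), Shot 1→Shot 3 = (309, 81, -94).
Normal n = (Shot 1→Shot 2) × (Shot 1→Shot 3) = (-23041, -19141, -92235).
So ∂z/∂easting = −n_x/n_z = −0.24981 and ∂z/∂northing = −n_y/n_z = −0.20752.
Intercept c from Shot 1: 286 + 59.70 + 68.07 = 413.77.
At (73, 795): z_contact = −18.24 − 164.98 + 413.77 = 230.55 m.
Depth below ground = 297.3 − 230.55 = 66.7 m.

66.7 m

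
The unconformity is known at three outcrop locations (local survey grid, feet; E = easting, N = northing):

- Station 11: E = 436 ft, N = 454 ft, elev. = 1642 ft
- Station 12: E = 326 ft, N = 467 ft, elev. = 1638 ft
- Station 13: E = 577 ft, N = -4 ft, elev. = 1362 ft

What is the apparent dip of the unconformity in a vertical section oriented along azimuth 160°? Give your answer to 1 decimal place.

29.6°

Let the plane be z = a·E + b·N + c.
Station 12−Station 11: −110a + 13b = −4;  Station 13−Station 11: 141a − 458b = −280.
Solving gives a = 0.11272, b = 0.64605.
Unit vector along 160° is (sin 160°, cos 160°) = (0.3420, -0.9397).
Slope in that direction = a·(0.3420) + b·(-0.9397) = −0.56854.
Apparent dip = arctan|0.56854| = 29.6° (true dip is 33.3°, so apparent ≤ true as expected).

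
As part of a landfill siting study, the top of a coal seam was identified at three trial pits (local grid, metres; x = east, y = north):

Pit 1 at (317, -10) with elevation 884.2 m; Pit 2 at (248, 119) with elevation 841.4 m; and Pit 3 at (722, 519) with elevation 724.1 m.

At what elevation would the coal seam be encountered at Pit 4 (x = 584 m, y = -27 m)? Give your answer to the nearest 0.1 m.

Two edge vectors: Pit 1→Pit 2 = (-69, 129, -42.8), Pit 1→Pit 3 = (405, 529, -160.1).
Normal n = (Pit 1→Pit 2) × (Pit 1→Pit 3) = (1988.3, -28380.9, -88746).
So ∂z/∂x = −n_x/n_z = 0.02240 and ∂z/∂y = −n_y/n_z = −0.31980.
Intercept c from Pit 1: 884.2 − 7.10 − 3.20 = 873.90.
At (584, -27): z = 13.1 + 8.6 + 873.90 = 895.6 m.

895.6 m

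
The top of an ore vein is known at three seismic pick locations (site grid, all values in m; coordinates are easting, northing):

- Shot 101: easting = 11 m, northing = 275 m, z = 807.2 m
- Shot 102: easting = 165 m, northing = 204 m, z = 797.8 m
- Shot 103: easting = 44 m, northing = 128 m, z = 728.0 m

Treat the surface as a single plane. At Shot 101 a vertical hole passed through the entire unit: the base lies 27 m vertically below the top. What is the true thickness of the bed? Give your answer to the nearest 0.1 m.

22.9 m

Let the plane be z = a·easting + b·northing + c.
Shot 102−Shot 101: 154a − 71b = −9.4;  Shot 103−Shot 101: 33a − 147b = −79.2.
Solving gives a = 0.20899, b = 0.58569.
|∇z| = √(a²+b²) = 0.62186, so dip δ = arctan(0.62186) = 31.88°.
True thickness = vertical thickness × cos δ = 27 × cos 31.88° = 22.9 m.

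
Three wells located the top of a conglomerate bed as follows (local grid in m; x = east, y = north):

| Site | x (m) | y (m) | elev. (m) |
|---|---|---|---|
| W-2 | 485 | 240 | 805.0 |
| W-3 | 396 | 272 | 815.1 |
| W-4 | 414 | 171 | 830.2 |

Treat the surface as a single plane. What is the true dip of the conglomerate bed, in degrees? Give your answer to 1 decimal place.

Let the plane be z = a·x + b·y + c.
W-3−W-2: −89a + 32b = 10.1;  W-4−W-2: −71a − 69b = 25.2.
Solving gives a = −0.17869, b = −0.18135.
Gradient magnitude |∇z| = √(a² + b²) = √(0.03193 + 0.03289) = 0.25459.
True dip = arctan(0.25459) = 14.3°, dipping toward NE (azimuth ≈ 045°).

14.3°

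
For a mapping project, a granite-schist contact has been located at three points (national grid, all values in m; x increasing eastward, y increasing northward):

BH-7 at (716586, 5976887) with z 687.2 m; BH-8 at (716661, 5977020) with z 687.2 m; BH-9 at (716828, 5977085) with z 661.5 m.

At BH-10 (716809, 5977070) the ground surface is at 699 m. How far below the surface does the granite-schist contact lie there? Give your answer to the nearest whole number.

35 m

Two edge vectors: BH-7→BH-8 = (75, 133, 0), BH-7→BH-9 = (242, 198, -25.7).
Normal n = (BH-7→BH-8) × (BH-7→BH-9) = (-3418.1, 1927.5, -17336).
So ∂z/∂x = −n_x/n_z = −0.19716774 and ∂z/∂y = −n_y/n_z = 0.11118482.
Intercept c from BH-7: 687.2 + 141287.64 − 664539.09 = −522564.25.
At (716809, 5977070): z_contact = −141331.6 + 664559.4 − 522564.25 = 663.6 m.
Depth below ground = 699 − 663.6 = 35 m.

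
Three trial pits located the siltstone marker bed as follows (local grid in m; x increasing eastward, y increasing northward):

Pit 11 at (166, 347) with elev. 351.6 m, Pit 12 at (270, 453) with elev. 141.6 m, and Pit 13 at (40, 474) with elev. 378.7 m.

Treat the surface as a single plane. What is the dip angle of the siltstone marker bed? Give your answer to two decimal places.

54.93°

Let the plane be z = a·x + b·y + c.
Pit 12−Pit 11: 104a + 106b = −210;  Pit 13−Pit 11: −126a + 127b = 27.1.
Solving gives a = −1.11213, b = −0.88999.
Gradient magnitude |∇z| = √(a² + b²) = √(1.23683 + 0.79208) = 1.42440.
True dip = arctan(1.42440) = 54.93°, dipping toward NE (azimuth ≈ 051°).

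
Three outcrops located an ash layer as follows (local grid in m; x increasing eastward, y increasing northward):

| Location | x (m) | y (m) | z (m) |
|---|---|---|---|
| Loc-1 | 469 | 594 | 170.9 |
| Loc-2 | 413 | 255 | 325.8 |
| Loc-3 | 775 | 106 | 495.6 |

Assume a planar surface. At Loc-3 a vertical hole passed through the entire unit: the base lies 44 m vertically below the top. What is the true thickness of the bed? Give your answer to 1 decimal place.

Let the plane be z = a·x + b·y + c.
Loc-2−Loc-1: −56a − 339b = 154.9;  Loc-3−Loc-1: 306a − 488b = 324.7.
Solving gives a = 0.26310, b = −0.50039.
|∇z| = √(a²+b²) = 0.56534, so dip δ = arctan(0.56534) = 29.48°.
True thickness = vertical thickness × cos δ = 44 × cos 29.48° = 38.3 m.

38.3 m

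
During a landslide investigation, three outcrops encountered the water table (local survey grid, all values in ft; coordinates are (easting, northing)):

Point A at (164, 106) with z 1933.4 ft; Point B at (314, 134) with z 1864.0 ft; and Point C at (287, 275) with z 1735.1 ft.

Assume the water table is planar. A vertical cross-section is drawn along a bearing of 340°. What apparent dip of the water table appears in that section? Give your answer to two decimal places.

Two edge vectors: Point A→Point B = (150, 28, -69.4), Point A→Point C = (123, 169, -198.3).
Normal n = (Point A→Point B) × (Point A→Point C) = (6176.2, 21208.8, 21906).
So ∂z/∂E = −n_x/n_z = −0.28194 and ∂z/∂N = −n_y/n_z = −0.96817.
Unit vector along 340° is (sin 340°, cos 340°) = (-0.3420, 0.9397).
Slope in that direction = a·(-0.3420) + b·(0.9397) = −0.81336.
Apparent dip = arctan|0.81336| = 39.12° (true dip is 45.2°, so apparent ≤ true as expected).

39.12°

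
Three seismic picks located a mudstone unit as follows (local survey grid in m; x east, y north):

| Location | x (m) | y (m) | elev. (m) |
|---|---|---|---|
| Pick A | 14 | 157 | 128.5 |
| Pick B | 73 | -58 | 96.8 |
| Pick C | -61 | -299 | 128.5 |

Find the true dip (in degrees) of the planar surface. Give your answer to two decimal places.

Two edge vectors: Pick A→Pick B = (59, -215, -31.7), Pick A→Pick C = (-75, -456, 0).
Normal n = (Pick A→Pick B) × (Pick A→Pick C) = (-14455.2, 2377.5, -43029).
So ∂z/∂x = −n_x/n_z = −0.33594 and ∂z/∂y = −n_y/n_z = 0.05525.
Gradient magnitude |∇z| = √(a² + b²) = √(0.11286 + 0.00305) = 0.34045.
True dip = arctan(0.34045) = 18.80°, dipping toward E (azimuth ≈ 099°).

18.80°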